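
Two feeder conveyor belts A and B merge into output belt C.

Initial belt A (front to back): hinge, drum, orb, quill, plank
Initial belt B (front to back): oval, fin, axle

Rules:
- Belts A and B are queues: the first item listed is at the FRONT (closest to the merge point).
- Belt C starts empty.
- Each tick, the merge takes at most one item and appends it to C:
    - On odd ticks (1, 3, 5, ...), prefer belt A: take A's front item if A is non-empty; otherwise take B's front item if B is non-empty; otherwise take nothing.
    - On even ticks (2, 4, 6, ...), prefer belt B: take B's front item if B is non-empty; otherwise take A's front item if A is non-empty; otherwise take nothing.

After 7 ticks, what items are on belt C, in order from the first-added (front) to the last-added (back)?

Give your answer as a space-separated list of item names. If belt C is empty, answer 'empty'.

Answer: hinge oval drum fin orb axle quill

Derivation:
Tick 1: prefer A, take hinge from A; A=[drum,orb,quill,plank] B=[oval,fin,axle] C=[hinge]
Tick 2: prefer B, take oval from B; A=[drum,orb,quill,plank] B=[fin,axle] C=[hinge,oval]
Tick 3: prefer A, take drum from A; A=[orb,quill,plank] B=[fin,axle] C=[hinge,oval,drum]
Tick 4: prefer B, take fin from B; A=[orb,quill,plank] B=[axle] C=[hinge,oval,drum,fin]
Tick 5: prefer A, take orb from A; A=[quill,plank] B=[axle] C=[hinge,oval,drum,fin,orb]
Tick 6: prefer B, take axle from B; A=[quill,plank] B=[-] C=[hinge,oval,drum,fin,orb,axle]
Tick 7: prefer A, take quill from A; A=[plank] B=[-] C=[hinge,oval,drum,fin,orb,axle,quill]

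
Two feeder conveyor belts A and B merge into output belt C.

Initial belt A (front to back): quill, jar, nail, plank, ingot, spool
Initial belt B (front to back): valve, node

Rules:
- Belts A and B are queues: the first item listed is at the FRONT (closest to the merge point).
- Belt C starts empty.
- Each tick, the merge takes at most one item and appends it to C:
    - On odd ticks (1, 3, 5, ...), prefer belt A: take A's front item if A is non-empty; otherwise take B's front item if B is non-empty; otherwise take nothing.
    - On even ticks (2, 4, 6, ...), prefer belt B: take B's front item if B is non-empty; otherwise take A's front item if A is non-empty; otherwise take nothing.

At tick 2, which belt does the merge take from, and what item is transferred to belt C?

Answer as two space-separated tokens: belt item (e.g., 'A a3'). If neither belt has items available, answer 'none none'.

Tick 1: prefer A, take quill from A; A=[jar,nail,plank,ingot,spool] B=[valve,node] C=[quill]
Tick 2: prefer B, take valve from B; A=[jar,nail,plank,ingot,spool] B=[node] C=[quill,valve]

Answer: B valve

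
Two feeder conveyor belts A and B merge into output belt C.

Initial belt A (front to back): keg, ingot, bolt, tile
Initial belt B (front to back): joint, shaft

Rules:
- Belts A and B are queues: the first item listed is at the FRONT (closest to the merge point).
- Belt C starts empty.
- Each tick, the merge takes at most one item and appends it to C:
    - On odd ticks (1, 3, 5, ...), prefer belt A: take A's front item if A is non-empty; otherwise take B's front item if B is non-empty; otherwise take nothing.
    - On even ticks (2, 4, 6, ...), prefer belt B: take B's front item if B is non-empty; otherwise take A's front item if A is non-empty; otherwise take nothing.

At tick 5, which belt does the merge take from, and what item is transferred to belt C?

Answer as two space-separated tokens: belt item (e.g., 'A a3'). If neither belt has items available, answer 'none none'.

Tick 1: prefer A, take keg from A; A=[ingot,bolt,tile] B=[joint,shaft] C=[keg]
Tick 2: prefer B, take joint from B; A=[ingot,bolt,tile] B=[shaft] C=[keg,joint]
Tick 3: prefer A, take ingot from A; A=[bolt,tile] B=[shaft] C=[keg,joint,ingot]
Tick 4: prefer B, take shaft from B; A=[bolt,tile] B=[-] C=[keg,joint,ingot,shaft]
Tick 5: prefer A, take bolt from A; A=[tile] B=[-] C=[keg,joint,ingot,shaft,bolt]

Answer: A bolt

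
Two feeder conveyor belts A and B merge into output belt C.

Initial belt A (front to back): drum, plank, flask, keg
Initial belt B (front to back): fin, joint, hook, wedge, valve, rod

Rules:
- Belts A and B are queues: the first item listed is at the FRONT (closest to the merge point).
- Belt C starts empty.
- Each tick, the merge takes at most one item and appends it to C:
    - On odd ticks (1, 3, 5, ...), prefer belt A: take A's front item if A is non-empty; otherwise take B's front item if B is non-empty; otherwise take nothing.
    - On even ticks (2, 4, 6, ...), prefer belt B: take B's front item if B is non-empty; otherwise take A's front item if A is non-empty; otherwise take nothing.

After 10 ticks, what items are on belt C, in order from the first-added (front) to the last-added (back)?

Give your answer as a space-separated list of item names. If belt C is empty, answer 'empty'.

Answer: drum fin plank joint flask hook keg wedge valve rod

Derivation:
Tick 1: prefer A, take drum from A; A=[plank,flask,keg] B=[fin,joint,hook,wedge,valve,rod] C=[drum]
Tick 2: prefer B, take fin from B; A=[plank,flask,keg] B=[joint,hook,wedge,valve,rod] C=[drum,fin]
Tick 3: prefer A, take plank from A; A=[flask,keg] B=[joint,hook,wedge,valve,rod] C=[drum,fin,plank]
Tick 4: prefer B, take joint from B; A=[flask,keg] B=[hook,wedge,valve,rod] C=[drum,fin,plank,joint]
Tick 5: prefer A, take flask from A; A=[keg] B=[hook,wedge,valve,rod] C=[drum,fin,plank,joint,flask]
Tick 6: prefer B, take hook from B; A=[keg] B=[wedge,valve,rod] C=[drum,fin,plank,joint,flask,hook]
Tick 7: prefer A, take keg from A; A=[-] B=[wedge,valve,rod] C=[drum,fin,plank,joint,flask,hook,keg]
Tick 8: prefer B, take wedge from B; A=[-] B=[valve,rod] C=[drum,fin,plank,joint,flask,hook,keg,wedge]
Tick 9: prefer A, take valve from B; A=[-] B=[rod] C=[drum,fin,plank,joint,flask,hook,keg,wedge,valve]
Tick 10: prefer B, take rod from B; A=[-] B=[-] C=[drum,fin,plank,joint,flask,hook,keg,wedge,valve,rod]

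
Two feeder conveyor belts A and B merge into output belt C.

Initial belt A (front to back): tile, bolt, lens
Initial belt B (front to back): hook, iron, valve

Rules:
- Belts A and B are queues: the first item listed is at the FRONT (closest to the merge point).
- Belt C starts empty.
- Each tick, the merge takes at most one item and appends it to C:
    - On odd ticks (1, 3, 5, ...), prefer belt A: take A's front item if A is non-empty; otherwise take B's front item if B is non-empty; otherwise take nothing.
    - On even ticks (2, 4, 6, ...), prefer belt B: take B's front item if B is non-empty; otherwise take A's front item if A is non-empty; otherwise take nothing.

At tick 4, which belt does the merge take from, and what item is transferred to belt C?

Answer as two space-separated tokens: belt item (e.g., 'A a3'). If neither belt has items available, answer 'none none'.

Tick 1: prefer A, take tile from A; A=[bolt,lens] B=[hook,iron,valve] C=[tile]
Tick 2: prefer B, take hook from B; A=[bolt,lens] B=[iron,valve] C=[tile,hook]
Tick 3: prefer A, take bolt from A; A=[lens] B=[iron,valve] C=[tile,hook,bolt]
Tick 4: prefer B, take iron from B; A=[lens] B=[valve] C=[tile,hook,bolt,iron]

Answer: B iron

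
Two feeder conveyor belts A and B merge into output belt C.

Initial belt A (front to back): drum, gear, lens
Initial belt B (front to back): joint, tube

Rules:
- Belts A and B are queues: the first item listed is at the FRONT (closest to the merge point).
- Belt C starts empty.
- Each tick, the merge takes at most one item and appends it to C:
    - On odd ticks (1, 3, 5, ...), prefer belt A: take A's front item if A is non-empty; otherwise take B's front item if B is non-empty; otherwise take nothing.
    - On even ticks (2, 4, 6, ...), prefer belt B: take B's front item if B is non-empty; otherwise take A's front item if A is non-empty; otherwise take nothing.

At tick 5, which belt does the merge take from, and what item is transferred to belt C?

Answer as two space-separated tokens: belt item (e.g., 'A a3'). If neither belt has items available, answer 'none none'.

Answer: A lens

Derivation:
Tick 1: prefer A, take drum from A; A=[gear,lens] B=[joint,tube] C=[drum]
Tick 2: prefer B, take joint from B; A=[gear,lens] B=[tube] C=[drum,joint]
Tick 3: prefer A, take gear from A; A=[lens] B=[tube] C=[drum,joint,gear]
Tick 4: prefer B, take tube from B; A=[lens] B=[-] C=[drum,joint,gear,tube]
Tick 5: prefer A, take lens from A; A=[-] B=[-] C=[drum,joint,gear,tube,lens]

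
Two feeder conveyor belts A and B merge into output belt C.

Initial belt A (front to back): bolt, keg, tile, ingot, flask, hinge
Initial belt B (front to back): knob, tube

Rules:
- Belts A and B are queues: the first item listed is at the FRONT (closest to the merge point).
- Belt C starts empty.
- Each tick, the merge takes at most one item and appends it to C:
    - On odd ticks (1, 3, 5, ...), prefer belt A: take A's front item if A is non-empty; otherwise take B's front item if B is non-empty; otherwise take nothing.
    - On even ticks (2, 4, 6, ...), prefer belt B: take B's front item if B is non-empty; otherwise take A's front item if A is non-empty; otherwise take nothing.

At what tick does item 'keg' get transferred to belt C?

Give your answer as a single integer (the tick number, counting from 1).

Tick 1: prefer A, take bolt from A; A=[keg,tile,ingot,flask,hinge] B=[knob,tube] C=[bolt]
Tick 2: prefer B, take knob from B; A=[keg,tile,ingot,flask,hinge] B=[tube] C=[bolt,knob]
Tick 3: prefer A, take keg from A; A=[tile,ingot,flask,hinge] B=[tube] C=[bolt,knob,keg]

Answer: 3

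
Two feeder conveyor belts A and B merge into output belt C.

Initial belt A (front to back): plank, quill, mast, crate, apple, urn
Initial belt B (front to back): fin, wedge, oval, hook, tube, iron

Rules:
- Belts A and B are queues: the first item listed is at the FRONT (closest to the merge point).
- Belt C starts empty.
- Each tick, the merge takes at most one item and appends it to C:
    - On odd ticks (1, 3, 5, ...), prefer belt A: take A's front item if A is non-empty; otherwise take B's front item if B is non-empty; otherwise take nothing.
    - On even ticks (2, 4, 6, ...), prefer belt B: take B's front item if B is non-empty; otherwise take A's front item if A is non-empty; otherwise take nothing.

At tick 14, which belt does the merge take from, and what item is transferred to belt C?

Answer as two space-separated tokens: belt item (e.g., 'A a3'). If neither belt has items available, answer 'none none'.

Tick 1: prefer A, take plank from A; A=[quill,mast,crate,apple,urn] B=[fin,wedge,oval,hook,tube,iron] C=[plank]
Tick 2: prefer B, take fin from B; A=[quill,mast,crate,apple,urn] B=[wedge,oval,hook,tube,iron] C=[plank,fin]
Tick 3: prefer A, take quill from A; A=[mast,crate,apple,urn] B=[wedge,oval,hook,tube,iron] C=[plank,fin,quill]
Tick 4: prefer B, take wedge from B; A=[mast,crate,apple,urn] B=[oval,hook,tube,iron] C=[plank,fin,quill,wedge]
Tick 5: prefer A, take mast from A; A=[crate,apple,urn] B=[oval,hook,tube,iron] C=[plank,fin,quill,wedge,mast]
Tick 6: prefer B, take oval from B; A=[crate,apple,urn] B=[hook,tube,iron] C=[plank,fin,quill,wedge,mast,oval]
Tick 7: prefer A, take crate from A; A=[apple,urn] B=[hook,tube,iron] C=[plank,fin,quill,wedge,mast,oval,crate]
Tick 8: prefer B, take hook from B; A=[apple,urn] B=[tube,iron] C=[plank,fin,quill,wedge,mast,oval,crate,hook]
Tick 9: prefer A, take apple from A; A=[urn] B=[tube,iron] C=[plank,fin,quill,wedge,mast,oval,crate,hook,apple]
Tick 10: prefer B, take tube from B; A=[urn] B=[iron] C=[plank,fin,quill,wedge,mast,oval,crate,hook,apple,tube]
Tick 11: prefer A, take urn from A; A=[-] B=[iron] C=[plank,fin,quill,wedge,mast,oval,crate,hook,apple,tube,urn]
Tick 12: prefer B, take iron from B; A=[-] B=[-] C=[plank,fin,quill,wedge,mast,oval,crate,hook,apple,tube,urn,iron]
Tick 13: prefer A, both empty, nothing taken; A=[-] B=[-] C=[plank,fin,quill,wedge,mast,oval,crate,hook,apple,tube,urn,iron]
Tick 14: prefer B, both empty, nothing taken; A=[-] B=[-] C=[plank,fin,quill,wedge,mast,oval,crate,hook,apple,tube,urn,iron]

Answer: none none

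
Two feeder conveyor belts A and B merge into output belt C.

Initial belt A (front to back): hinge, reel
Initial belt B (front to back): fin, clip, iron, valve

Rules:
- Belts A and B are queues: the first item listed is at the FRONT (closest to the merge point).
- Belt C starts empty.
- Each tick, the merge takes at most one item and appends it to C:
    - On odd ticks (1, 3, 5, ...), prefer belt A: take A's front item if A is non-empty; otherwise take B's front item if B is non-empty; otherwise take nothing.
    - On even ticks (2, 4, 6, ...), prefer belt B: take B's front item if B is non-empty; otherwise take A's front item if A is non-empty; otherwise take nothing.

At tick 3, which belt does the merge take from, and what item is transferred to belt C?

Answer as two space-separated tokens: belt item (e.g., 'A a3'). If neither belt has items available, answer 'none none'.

Answer: A reel

Derivation:
Tick 1: prefer A, take hinge from A; A=[reel] B=[fin,clip,iron,valve] C=[hinge]
Tick 2: prefer B, take fin from B; A=[reel] B=[clip,iron,valve] C=[hinge,fin]
Tick 3: prefer A, take reel from A; A=[-] B=[clip,iron,valve] C=[hinge,fin,reel]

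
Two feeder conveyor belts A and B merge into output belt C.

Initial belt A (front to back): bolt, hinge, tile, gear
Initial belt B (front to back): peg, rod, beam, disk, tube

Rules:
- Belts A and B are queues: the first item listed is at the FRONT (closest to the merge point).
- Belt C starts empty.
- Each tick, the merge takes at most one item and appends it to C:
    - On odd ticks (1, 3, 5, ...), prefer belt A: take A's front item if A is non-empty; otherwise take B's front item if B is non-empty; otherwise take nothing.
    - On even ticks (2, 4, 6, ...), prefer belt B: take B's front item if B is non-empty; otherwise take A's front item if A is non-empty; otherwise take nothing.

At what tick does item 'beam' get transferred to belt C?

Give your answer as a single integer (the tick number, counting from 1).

Tick 1: prefer A, take bolt from A; A=[hinge,tile,gear] B=[peg,rod,beam,disk,tube] C=[bolt]
Tick 2: prefer B, take peg from B; A=[hinge,tile,gear] B=[rod,beam,disk,tube] C=[bolt,peg]
Tick 3: prefer A, take hinge from A; A=[tile,gear] B=[rod,beam,disk,tube] C=[bolt,peg,hinge]
Tick 4: prefer B, take rod from B; A=[tile,gear] B=[beam,disk,tube] C=[bolt,peg,hinge,rod]
Tick 5: prefer A, take tile from A; A=[gear] B=[beam,disk,tube] C=[bolt,peg,hinge,rod,tile]
Tick 6: prefer B, take beam from B; A=[gear] B=[disk,tube] C=[bolt,peg,hinge,rod,tile,beam]

Answer: 6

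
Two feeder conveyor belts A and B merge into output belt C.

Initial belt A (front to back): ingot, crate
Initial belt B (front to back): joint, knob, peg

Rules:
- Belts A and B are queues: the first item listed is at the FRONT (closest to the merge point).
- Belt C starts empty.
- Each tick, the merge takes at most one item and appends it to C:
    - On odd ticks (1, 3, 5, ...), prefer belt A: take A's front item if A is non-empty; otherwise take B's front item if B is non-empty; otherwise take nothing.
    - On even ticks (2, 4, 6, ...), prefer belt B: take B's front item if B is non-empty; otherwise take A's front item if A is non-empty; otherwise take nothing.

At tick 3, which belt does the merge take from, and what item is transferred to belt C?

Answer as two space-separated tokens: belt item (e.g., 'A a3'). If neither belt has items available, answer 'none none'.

Tick 1: prefer A, take ingot from A; A=[crate] B=[joint,knob,peg] C=[ingot]
Tick 2: prefer B, take joint from B; A=[crate] B=[knob,peg] C=[ingot,joint]
Tick 3: prefer A, take crate from A; A=[-] B=[knob,peg] C=[ingot,joint,crate]

Answer: A crate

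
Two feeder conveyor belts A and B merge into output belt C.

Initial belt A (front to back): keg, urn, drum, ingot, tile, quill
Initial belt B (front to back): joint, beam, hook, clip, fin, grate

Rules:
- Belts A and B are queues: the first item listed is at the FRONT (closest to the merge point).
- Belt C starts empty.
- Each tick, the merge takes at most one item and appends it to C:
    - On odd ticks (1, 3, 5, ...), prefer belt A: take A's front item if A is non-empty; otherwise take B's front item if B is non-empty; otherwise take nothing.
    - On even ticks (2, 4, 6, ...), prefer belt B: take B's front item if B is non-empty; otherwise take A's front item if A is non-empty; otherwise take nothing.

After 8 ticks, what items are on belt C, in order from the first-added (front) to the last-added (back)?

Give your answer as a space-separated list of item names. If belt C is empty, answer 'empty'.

Tick 1: prefer A, take keg from A; A=[urn,drum,ingot,tile,quill] B=[joint,beam,hook,clip,fin,grate] C=[keg]
Tick 2: prefer B, take joint from B; A=[urn,drum,ingot,tile,quill] B=[beam,hook,clip,fin,grate] C=[keg,joint]
Tick 3: prefer A, take urn from A; A=[drum,ingot,tile,quill] B=[beam,hook,clip,fin,grate] C=[keg,joint,urn]
Tick 4: prefer B, take beam from B; A=[drum,ingot,tile,quill] B=[hook,clip,fin,grate] C=[keg,joint,urn,beam]
Tick 5: prefer A, take drum from A; A=[ingot,tile,quill] B=[hook,clip,fin,grate] C=[keg,joint,urn,beam,drum]
Tick 6: prefer B, take hook from B; A=[ingot,tile,quill] B=[clip,fin,grate] C=[keg,joint,urn,beam,drum,hook]
Tick 7: prefer A, take ingot from A; A=[tile,quill] B=[clip,fin,grate] C=[keg,joint,urn,beam,drum,hook,ingot]
Tick 8: prefer B, take clip from B; A=[tile,quill] B=[fin,grate] C=[keg,joint,urn,beam,drum,hook,ingot,clip]

Answer: keg joint urn beam drum hook ingot clip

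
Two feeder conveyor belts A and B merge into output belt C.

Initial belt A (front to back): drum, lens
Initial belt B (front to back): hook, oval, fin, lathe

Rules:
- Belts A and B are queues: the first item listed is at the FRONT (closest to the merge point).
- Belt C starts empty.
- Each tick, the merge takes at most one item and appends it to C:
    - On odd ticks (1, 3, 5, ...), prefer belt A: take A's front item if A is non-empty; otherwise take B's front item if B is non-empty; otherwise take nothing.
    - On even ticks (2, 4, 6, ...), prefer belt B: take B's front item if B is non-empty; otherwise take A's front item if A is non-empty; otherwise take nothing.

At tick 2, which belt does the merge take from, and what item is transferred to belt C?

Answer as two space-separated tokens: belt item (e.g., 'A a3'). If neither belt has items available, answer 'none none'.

Tick 1: prefer A, take drum from A; A=[lens] B=[hook,oval,fin,lathe] C=[drum]
Tick 2: prefer B, take hook from B; A=[lens] B=[oval,fin,lathe] C=[drum,hook]

Answer: B hook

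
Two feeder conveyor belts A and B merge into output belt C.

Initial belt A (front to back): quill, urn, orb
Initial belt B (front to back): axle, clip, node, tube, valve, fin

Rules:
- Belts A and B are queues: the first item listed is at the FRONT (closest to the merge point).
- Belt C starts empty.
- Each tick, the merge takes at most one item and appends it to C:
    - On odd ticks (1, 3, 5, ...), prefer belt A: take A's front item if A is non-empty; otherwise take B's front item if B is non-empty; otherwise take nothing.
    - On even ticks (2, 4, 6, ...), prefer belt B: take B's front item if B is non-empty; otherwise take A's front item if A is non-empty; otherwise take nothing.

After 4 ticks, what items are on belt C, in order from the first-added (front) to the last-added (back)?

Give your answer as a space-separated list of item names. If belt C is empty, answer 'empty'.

Answer: quill axle urn clip

Derivation:
Tick 1: prefer A, take quill from A; A=[urn,orb] B=[axle,clip,node,tube,valve,fin] C=[quill]
Tick 2: prefer B, take axle from B; A=[urn,orb] B=[clip,node,tube,valve,fin] C=[quill,axle]
Tick 3: prefer A, take urn from A; A=[orb] B=[clip,node,tube,valve,fin] C=[quill,axle,urn]
Tick 4: prefer B, take clip from B; A=[orb] B=[node,tube,valve,fin] C=[quill,axle,urn,clip]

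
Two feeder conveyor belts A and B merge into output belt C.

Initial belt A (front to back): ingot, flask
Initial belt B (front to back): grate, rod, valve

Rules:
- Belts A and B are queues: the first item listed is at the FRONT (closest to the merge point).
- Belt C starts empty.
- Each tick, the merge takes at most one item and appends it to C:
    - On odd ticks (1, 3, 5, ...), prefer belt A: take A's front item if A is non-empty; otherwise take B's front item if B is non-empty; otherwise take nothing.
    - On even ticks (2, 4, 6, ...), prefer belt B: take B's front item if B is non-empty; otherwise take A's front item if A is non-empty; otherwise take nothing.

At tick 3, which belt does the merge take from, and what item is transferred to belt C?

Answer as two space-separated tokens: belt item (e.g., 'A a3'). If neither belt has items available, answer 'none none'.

Answer: A flask

Derivation:
Tick 1: prefer A, take ingot from A; A=[flask] B=[grate,rod,valve] C=[ingot]
Tick 2: prefer B, take grate from B; A=[flask] B=[rod,valve] C=[ingot,grate]
Tick 3: prefer A, take flask from A; A=[-] B=[rod,valve] C=[ingot,grate,flask]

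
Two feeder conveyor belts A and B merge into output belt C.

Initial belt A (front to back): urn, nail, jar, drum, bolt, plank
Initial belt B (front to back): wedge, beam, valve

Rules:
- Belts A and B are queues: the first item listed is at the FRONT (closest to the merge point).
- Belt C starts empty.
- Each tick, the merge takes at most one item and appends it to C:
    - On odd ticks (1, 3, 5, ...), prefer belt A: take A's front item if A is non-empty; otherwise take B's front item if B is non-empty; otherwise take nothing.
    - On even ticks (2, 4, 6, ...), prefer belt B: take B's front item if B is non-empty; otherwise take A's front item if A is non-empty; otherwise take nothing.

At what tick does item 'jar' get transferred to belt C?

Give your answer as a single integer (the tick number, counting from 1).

Tick 1: prefer A, take urn from A; A=[nail,jar,drum,bolt,plank] B=[wedge,beam,valve] C=[urn]
Tick 2: prefer B, take wedge from B; A=[nail,jar,drum,bolt,plank] B=[beam,valve] C=[urn,wedge]
Tick 3: prefer A, take nail from A; A=[jar,drum,bolt,plank] B=[beam,valve] C=[urn,wedge,nail]
Tick 4: prefer B, take beam from B; A=[jar,drum,bolt,plank] B=[valve] C=[urn,wedge,nail,beam]
Tick 5: prefer A, take jar from A; A=[drum,bolt,plank] B=[valve] C=[urn,wedge,nail,beam,jar]

Answer: 5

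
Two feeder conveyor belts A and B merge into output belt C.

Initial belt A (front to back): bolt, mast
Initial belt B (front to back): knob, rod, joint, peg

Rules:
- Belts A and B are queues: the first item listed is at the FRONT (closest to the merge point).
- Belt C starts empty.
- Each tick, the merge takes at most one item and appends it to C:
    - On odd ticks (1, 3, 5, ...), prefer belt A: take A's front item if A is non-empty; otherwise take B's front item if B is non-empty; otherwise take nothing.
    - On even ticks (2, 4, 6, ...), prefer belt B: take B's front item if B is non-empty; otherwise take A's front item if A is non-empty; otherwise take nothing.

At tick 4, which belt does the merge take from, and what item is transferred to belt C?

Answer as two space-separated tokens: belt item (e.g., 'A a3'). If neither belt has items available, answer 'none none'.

Tick 1: prefer A, take bolt from A; A=[mast] B=[knob,rod,joint,peg] C=[bolt]
Tick 2: prefer B, take knob from B; A=[mast] B=[rod,joint,peg] C=[bolt,knob]
Tick 3: prefer A, take mast from A; A=[-] B=[rod,joint,peg] C=[bolt,knob,mast]
Tick 4: prefer B, take rod from B; A=[-] B=[joint,peg] C=[bolt,knob,mast,rod]

Answer: B rod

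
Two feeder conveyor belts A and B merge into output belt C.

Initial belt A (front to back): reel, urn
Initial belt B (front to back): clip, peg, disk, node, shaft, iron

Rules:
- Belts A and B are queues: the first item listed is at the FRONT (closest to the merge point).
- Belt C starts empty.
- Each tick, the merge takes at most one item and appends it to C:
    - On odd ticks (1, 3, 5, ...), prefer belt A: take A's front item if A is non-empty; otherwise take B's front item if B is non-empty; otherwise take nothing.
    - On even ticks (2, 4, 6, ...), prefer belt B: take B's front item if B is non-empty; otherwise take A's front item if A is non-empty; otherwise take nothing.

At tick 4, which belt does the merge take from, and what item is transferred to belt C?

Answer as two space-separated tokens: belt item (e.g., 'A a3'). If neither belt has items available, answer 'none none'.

Answer: B peg

Derivation:
Tick 1: prefer A, take reel from A; A=[urn] B=[clip,peg,disk,node,shaft,iron] C=[reel]
Tick 2: prefer B, take clip from B; A=[urn] B=[peg,disk,node,shaft,iron] C=[reel,clip]
Tick 3: prefer A, take urn from A; A=[-] B=[peg,disk,node,shaft,iron] C=[reel,clip,urn]
Tick 4: prefer B, take peg from B; A=[-] B=[disk,node,shaft,iron] C=[reel,clip,urn,peg]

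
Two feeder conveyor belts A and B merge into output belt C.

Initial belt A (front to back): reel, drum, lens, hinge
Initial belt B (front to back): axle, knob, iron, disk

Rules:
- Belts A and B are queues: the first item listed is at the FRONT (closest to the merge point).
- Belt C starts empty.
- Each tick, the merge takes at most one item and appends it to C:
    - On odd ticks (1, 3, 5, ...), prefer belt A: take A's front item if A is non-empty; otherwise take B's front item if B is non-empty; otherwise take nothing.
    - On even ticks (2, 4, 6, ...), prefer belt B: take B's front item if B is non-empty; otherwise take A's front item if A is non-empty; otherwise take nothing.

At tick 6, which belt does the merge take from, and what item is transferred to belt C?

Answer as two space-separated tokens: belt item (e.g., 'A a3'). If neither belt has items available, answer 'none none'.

Answer: B iron

Derivation:
Tick 1: prefer A, take reel from A; A=[drum,lens,hinge] B=[axle,knob,iron,disk] C=[reel]
Tick 2: prefer B, take axle from B; A=[drum,lens,hinge] B=[knob,iron,disk] C=[reel,axle]
Tick 3: prefer A, take drum from A; A=[lens,hinge] B=[knob,iron,disk] C=[reel,axle,drum]
Tick 4: prefer B, take knob from B; A=[lens,hinge] B=[iron,disk] C=[reel,axle,drum,knob]
Tick 5: prefer A, take lens from A; A=[hinge] B=[iron,disk] C=[reel,axle,drum,knob,lens]
Tick 6: prefer B, take iron from B; A=[hinge] B=[disk] C=[reel,axle,drum,knob,lens,iron]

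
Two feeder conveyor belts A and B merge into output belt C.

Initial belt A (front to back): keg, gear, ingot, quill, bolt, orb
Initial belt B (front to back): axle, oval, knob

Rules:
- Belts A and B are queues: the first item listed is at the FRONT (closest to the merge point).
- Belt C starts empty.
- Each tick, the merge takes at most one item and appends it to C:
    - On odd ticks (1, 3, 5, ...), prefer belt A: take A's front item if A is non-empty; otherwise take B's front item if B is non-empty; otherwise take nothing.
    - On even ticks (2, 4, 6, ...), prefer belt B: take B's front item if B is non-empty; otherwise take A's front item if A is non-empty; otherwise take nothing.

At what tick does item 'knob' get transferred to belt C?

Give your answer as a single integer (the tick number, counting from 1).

Answer: 6

Derivation:
Tick 1: prefer A, take keg from A; A=[gear,ingot,quill,bolt,orb] B=[axle,oval,knob] C=[keg]
Tick 2: prefer B, take axle from B; A=[gear,ingot,quill,bolt,orb] B=[oval,knob] C=[keg,axle]
Tick 3: prefer A, take gear from A; A=[ingot,quill,bolt,orb] B=[oval,knob] C=[keg,axle,gear]
Tick 4: prefer B, take oval from B; A=[ingot,quill,bolt,orb] B=[knob] C=[keg,axle,gear,oval]
Tick 5: prefer A, take ingot from A; A=[quill,bolt,orb] B=[knob] C=[keg,axle,gear,oval,ingot]
Tick 6: prefer B, take knob from B; A=[quill,bolt,orb] B=[-] C=[keg,axle,gear,oval,ingot,knob]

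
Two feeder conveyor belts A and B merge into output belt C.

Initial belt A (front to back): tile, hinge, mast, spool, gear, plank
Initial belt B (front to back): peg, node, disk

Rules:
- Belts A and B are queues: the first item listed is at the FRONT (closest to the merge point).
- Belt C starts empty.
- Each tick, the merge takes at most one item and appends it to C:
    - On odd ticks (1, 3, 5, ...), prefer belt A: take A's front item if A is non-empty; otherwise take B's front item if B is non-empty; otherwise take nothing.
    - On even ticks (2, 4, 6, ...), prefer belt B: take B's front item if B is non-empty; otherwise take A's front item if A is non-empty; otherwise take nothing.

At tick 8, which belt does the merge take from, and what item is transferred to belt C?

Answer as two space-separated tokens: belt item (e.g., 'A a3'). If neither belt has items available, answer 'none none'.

Tick 1: prefer A, take tile from A; A=[hinge,mast,spool,gear,plank] B=[peg,node,disk] C=[tile]
Tick 2: prefer B, take peg from B; A=[hinge,mast,spool,gear,plank] B=[node,disk] C=[tile,peg]
Tick 3: prefer A, take hinge from A; A=[mast,spool,gear,plank] B=[node,disk] C=[tile,peg,hinge]
Tick 4: prefer B, take node from B; A=[mast,spool,gear,plank] B=[disk] C=[tile,peg,hinge,node]
Tick 5: prefer A, take mast from A; A=[spool,gear,plank] B=[disk] C=[tile,peg,hinge,node,mast]
Tick 6: prefer B, take disk from B; A=[spool,gear,plank] B=[-] C=[tile,peg,hinge,node,mast,disk]
Tick 7: prefer A, take spool from A; A=[gear,plank] B=[-] C=[tile,peg,hinge,node,mast,disk,spool]
Tick 8: prefer B, take gear from A; A=[plank] B=[-] C=[tile,peg,hinge,node,mast,disk,spool,gear]

Answer: A gear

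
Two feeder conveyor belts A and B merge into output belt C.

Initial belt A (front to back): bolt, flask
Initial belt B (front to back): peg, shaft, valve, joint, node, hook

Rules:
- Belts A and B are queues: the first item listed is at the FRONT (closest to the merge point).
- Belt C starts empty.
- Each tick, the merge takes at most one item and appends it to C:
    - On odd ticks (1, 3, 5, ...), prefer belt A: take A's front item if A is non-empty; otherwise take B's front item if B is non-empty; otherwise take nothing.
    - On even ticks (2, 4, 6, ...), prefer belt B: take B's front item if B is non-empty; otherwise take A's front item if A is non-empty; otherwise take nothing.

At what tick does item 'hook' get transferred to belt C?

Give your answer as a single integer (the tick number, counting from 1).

Answer: 8

Derivation:
Tick 1: prefer A, take bolt from A; A=[flask] B=[peg,shaft,valve,joint,node,hook] C=[bolt]
Tick 2: prefer B, take peg from B; A=[flask] B=[shaft,valve,joint,node,hook] C=[bolt,peg]
Tick 3: prefer A, take flask from A; A=[-] B=[shaft,valve,joint,node,hook] C=[bolt,peg,flask]
Tick 4: prefer B, take shaft from B; A=[-] B=[valve,joint,node,hook] C=[bolt,peg,flask,shaft]
Tick 5: prefer A, take valve from B; A=[-] B=[joint,node,hook] C=[bolt,peg,flask,shaft,valve]
Tick 6: prefer B, take joint from B; A=[-] B=[node,hook] C=[bolt,peg,flask,shaft,valve,joint]
Tick 7: prefer A, take node from B; A=[-] B=[hook] C=[bolt,peg,flask,shaft,valve,joint,node]
Tick 8: prefer B, take hook from B; A=[-] B=[-] C=[bolt,peg,flask,shaft,valve,joint,node,hook]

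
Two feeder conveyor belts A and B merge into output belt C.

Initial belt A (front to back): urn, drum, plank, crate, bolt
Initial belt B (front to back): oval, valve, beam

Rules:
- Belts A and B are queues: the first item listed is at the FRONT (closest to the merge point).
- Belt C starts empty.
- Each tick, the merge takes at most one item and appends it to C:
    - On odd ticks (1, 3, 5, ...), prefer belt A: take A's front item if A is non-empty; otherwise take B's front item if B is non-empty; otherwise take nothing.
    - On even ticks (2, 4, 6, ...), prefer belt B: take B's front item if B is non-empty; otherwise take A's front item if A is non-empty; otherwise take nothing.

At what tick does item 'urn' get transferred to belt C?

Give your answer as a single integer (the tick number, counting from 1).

Tick 1: prefer A, take urn from A; A=[drum,plank,crate,bolt] B=[oval,valve,beam] C=[urn]

Answer: 1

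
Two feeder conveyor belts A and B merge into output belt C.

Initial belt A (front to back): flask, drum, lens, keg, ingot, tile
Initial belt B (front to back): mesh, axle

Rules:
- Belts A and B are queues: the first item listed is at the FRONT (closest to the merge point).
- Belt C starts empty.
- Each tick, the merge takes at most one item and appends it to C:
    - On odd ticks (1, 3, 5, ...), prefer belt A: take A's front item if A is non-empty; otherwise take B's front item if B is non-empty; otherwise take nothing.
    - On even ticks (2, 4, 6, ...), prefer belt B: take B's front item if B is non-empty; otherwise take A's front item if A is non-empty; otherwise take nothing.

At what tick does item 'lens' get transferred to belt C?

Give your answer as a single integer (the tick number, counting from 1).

Answer: 5

Derivation:
Tick 1: prefer A, take flask from A; A=[drum,lens,keg,ingot,tile] B=[mesh,axle] C=[flask]
Tick 2: prefer B, take mesh from B; A=[drum,lens,keg,ingot,tile] B=[axle] C=[flask,mesh]
Tick 3: prefer A, take drum from A; A=[lens,keg,ingot,tile] B=[axle] C=[flask,mesh,drum]
Tick 4: prefer B, take axle from B; A=[lens,keg,ingot,tile] B=[-] C=[flask,mesh,drum,axle]
Tick 5: prefer A, take lens from A; A=[keg,ingot,tile] B=[-] C=[flask,mesh,drum,axle,lens]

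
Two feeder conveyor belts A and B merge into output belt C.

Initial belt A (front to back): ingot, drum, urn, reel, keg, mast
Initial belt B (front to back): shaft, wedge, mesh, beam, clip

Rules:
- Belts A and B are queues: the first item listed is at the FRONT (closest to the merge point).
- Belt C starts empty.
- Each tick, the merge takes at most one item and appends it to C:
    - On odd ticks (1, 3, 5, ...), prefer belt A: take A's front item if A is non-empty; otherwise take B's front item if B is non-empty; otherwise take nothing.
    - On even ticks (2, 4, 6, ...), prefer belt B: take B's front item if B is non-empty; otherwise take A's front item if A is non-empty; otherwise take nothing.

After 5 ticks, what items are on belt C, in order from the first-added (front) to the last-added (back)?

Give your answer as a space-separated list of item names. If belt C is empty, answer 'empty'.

Answer: ingot shaft drum wedge urn

Derivation:
Tick 1: prefer A, take ingot from A; A=[drum,urn,reel,keg,mast] B=[shaft,wedge,mesh,beam,clip] C=[ingot]
Tick 2: prefer B, take shaft from B; A=[drum,urn,reel,keg,mast] B=[wedge,mesh,beam,clip] C=[ingot,shaft]
Tick 3: prefer A, take drum from A; A=[urn,reel,keg,mast] B=[wedge,mesh,beam,clip] C=[ingot,shaft,drum]
Tick 4: prefer B, take wedge from B; A=[urn,reel,keg,mast] B=[mesh,beam,clip] C=[ingot,shaft,drum,wedge]
Tick 5: prefer A, take urn from A; A=[reel,keg,mast] B=[mesh,beam,clip] C=[ingot,shaft,drum,wedge,urn]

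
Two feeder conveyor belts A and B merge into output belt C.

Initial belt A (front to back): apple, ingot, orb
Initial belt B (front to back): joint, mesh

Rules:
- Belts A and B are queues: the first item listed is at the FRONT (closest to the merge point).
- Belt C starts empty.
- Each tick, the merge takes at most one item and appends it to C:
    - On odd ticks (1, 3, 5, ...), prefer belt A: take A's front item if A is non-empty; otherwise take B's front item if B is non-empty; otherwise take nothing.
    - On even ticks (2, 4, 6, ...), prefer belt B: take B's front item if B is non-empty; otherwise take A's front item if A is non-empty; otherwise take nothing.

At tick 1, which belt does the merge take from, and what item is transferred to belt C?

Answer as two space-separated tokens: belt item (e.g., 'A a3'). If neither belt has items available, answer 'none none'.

Tick 1: prefer A, take apple from A; A=[ingot,orb] B=[joint,mesh] C=[apple]

Answer: A apple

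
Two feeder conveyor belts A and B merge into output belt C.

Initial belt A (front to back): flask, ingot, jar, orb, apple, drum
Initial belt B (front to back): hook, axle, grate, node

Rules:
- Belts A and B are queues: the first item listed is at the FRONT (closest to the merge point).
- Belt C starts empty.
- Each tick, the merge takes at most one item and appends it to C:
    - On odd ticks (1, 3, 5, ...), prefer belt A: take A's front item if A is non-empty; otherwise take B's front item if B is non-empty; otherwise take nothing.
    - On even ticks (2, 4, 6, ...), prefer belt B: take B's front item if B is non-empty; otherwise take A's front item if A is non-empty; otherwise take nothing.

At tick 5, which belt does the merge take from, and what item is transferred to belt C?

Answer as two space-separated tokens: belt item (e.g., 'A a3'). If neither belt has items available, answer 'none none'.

Tick 1: prefer A, take flask from A; A=[ingot,jar,orb,apple,drum] B=[hook,axle,grate,node] C=[flask]
Tick 2: prefer B, take hook from B; A=[ingot,jar,orb,apple,drum] B=[axle,grate,node] C=[flask,hook]
Tick 3: prefer A, take ingot from A; A=[jar,orb,apple,drum] B=[axle,grate,node] C=[flask,hook,ingot]
Tick 4: prefer B, take axle from B; A=[jar,orb,apple,drum] B=[grate,node] C=[flask,hook,ingot,axle]
Tick 5: prefer A, take jar from A; A=[orb,apple,drum] B=[grate,node] C=[flask,hook,ingot,axle,jar]

Answer: A jar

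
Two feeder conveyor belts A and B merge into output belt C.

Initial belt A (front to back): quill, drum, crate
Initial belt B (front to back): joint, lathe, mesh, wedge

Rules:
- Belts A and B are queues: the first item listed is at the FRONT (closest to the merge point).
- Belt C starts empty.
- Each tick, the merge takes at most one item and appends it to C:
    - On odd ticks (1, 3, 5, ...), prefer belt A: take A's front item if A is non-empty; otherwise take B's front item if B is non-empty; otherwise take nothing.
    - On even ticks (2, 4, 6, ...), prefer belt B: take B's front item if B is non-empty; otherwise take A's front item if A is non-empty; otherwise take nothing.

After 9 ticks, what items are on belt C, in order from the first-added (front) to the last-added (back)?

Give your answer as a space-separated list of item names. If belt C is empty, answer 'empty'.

Answer: quill joint drum lathe crate mesh wedge

Derivation:
Tick 1: prefer A, take quill from A; A=[drum,crate] B=[joint,lathe,mesh,wedge] C=[quill]
Tick 2: prefer B, take joint from B; A=[drum,crate] B=[lathe,mesh,wedge] C=[quill,joint]
Tick 3: prefer A, take drum from A; A=[crate] B=[lathe,mesh,wedge] C=[quill,joint,drum]
Tick 4: prefer B, take lathe from B; A=[crate] B=[mesh,wedge] C=[quill,joint,drum,lathe]
Tick 5: prefer A, take crate from A; A=[-] B=[mesh,wedge] C=[quill,joint,drum,lathe,crate]
Tick 6: prefer B, take mesh from B; A=[-] B=[wedge] C=[quill,joint,drum,lathe,crate,mesh]
Tick 7: prefer A, take wedge from B; A=[-] B=[-] C=[quill,joint,drum,lathe,crate,mesh,wedge]
Tick 8: prefer B, both empty, nothing taken; A=[-] B=[-] C=[quill,joint,drum,lathe,crate,mesh,wedge]
Tick 9: prefer A, both empty, nothing taken; A=[-] B=[-] C=[quill,joint,drum,lathe,crate,mesh,wedge]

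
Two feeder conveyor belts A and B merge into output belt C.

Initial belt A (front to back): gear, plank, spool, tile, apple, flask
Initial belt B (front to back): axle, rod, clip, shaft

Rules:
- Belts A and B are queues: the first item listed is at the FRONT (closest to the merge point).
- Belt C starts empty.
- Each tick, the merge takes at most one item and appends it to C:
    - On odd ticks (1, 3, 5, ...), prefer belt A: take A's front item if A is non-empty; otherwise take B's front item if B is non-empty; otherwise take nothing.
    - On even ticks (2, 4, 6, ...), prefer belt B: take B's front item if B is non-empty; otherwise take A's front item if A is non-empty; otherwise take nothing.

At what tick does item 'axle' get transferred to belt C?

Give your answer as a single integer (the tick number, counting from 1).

Tick 1: prefer A, take gear from A; A=[plank,spool,tile,apple,flask] B=[axle,rod,clip,shaft] C=[gear]
Tick 2: prefer B, take axle from B; A=[plank,spool,tile,apple,flask] B=[rod,clip,shaft] C=[gear,axle]

Answer: 2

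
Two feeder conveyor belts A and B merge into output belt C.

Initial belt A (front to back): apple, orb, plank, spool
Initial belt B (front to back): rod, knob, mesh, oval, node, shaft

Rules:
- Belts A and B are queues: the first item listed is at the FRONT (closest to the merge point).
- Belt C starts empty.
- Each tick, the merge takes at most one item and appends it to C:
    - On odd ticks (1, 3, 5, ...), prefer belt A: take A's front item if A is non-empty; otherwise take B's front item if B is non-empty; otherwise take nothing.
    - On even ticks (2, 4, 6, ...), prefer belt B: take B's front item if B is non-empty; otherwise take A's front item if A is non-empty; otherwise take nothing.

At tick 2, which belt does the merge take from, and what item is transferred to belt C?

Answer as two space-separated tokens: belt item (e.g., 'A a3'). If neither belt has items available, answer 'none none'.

Tick 1: prefer A, take apple from A; A=[orb,plank,spool] B=[rod,knob,mesh,oval,node,shaft] C=[apple]
Tick 2: prefer B, take rod from B; A=[orb,plank,spool] B=[knob,mesh,oval,node,shaft] C=[apple,rod]

Answer: B rod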